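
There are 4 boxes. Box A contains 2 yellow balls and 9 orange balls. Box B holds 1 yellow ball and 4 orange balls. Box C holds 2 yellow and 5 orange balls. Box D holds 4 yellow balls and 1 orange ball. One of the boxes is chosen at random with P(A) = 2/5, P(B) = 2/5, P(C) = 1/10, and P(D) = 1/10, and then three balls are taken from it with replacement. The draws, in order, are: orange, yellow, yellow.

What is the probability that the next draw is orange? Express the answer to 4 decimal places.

0.6111

Compute the likelihood of the observed sequence for each case: P(data | box A) = (9/11)(2/11)(2/11) = 0.027047; P(data | box B) = (4/5)(1/5)(1/5) = 0.032; P(data | box C) = (5/7)(2/7)(2/7) = 0.058309; P(data | box D) = (1/5)(4/5)(4/5) = 0.128.
Multiplying each by its prior: 2/5 · 0.027047 = 0.010819, 2/5 · 0.032 = 0.0128, 1/10 · 0.058309 = 0.0058309, 1/10 · 0.128 = 0.0128; summing to 0.04225.
The posterior is then P(box A | data) = 0.25607, P(box B | data) = 0.30296, P(box C | data) = 0.13801, P(box D | data) = 0.30296.
So P(orange next | data) = Σ P(orange next | H) P(H | data) = (9/11)(0.25607) + (4/5)(0.30296) + (5/7)(0.13801) + (1/5)(0.30296) = 0.61105.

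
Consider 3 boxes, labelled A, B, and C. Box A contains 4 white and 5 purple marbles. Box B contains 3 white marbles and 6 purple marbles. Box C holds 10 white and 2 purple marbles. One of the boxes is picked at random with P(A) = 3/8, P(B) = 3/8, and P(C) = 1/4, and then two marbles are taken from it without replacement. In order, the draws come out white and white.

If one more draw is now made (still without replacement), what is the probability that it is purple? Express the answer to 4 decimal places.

0.3994

For each hypothesis, P(data | H) works out to: P(data | box A) = (4/9)(3/8) = 1/6; P(data | box B) = (3/9)(2/8) = 1/12; P(data | box C) = (10/12)(9/11) = 15/22.
The prior-weighted likelihoods are 3/8 · 1/6 = 1/16, 3/8 · 1/12 = 1/32, 1/4 · 15/22 = 15/88; summing to 93/352.
Normalising, the posterior is P(box A | data) = 22/93, P(box B | data) = 11/93, P(box C | data) = 20/31.
The predictive probability is P(purple next | data) = (5/7)(22/93) + (6/7)(11/93) + (1/5)(20/31) = 260/651.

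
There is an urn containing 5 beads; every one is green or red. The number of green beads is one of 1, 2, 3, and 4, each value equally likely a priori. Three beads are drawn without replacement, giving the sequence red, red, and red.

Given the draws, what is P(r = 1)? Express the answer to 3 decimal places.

Compute the likelihood of the observed sequence for each case: P(data | r = 1) = (4/5)(3/4)(2/3) = 2/5; P(data | r = 2) = (3/5)(2/4)(1/3) = 1/10; P(data | r = 3) = (2/5)(1/4)(0/3) = 0; P(data | r = 4) = (1/5)(0/4) = 0.
Weighting by the prior gives 1/4 · 2/5 = 1/10, 1/4 · 1/10 = 1/40, 1/4 · 0 = 0, 1/4 · 0 = 0; these sum to 1/8.
Therefore the posterior P(r = 1 | data) = (1/10) / (1/8) = 4/5.

0.800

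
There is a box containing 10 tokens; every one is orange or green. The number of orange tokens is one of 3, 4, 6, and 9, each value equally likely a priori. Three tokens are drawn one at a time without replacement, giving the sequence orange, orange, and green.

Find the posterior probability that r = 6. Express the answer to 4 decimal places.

For each hypothesis, P(data | H) works out to: P(data | r = 3) = (3/10)(2/9)(7/8) = 7/120; P(data | r = 4) = (4/10)(3/9)(6/8) = 1/10; P(data | r = 6) = (6/10)(5/9)(4/8) = 1/6; P(data | r = 9) = (9/10)(8/9)(1/8) = 1/10.
Weighting by the prior gives 1/4 · 7/120 = 7/480, 1/4 · 1/10 = 1/40, 1/4 · 1/6 = 1/24, 1/4 · 1/10 = 1/40; with total 17/160.
Hence P(r = 6 | data) = (1/24) / (17/160) = 20/51.

0.3922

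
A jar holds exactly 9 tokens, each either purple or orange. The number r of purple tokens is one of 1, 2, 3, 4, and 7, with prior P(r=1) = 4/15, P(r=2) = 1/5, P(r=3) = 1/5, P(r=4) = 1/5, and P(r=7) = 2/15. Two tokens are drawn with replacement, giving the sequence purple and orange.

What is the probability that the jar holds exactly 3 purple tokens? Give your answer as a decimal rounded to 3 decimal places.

0.250

Under each hypothesis, the probability of the observed sequence is: P(data | r = 1) = (1/9)(8/9) = 0.098765; P(data | r = 2) = (2/9)(7/9) = 0.17284; P(data | r = 3) = (3/9)(6/9) = 0.22222; P(data | r = 4) = (4/9)(5/9) = 0.24691; P(data | r = 7) = (7/9)(2/9) = 0.17284.
Multiplying each by its prior: 4/15 · 0.098765 = 0.026337, 1/5 · 0.17284 = 0.034568, 1/5 · 0.22222 = 0.044444, 1/5 · 0.24691 = 0.049383, 2/15 · 0.17284 = 0.023045; with total 0.17778.
Hence P(r = 3 | data) = (0.044444) / (0.17778) = 0.25.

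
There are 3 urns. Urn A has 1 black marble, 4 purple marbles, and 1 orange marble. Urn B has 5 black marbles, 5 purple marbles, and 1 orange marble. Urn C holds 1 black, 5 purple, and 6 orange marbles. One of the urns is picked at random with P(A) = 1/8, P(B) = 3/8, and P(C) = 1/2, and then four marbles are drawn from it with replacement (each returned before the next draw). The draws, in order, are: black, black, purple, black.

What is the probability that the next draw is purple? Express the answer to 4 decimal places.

0.4592

Compute the likelihood of the observed sequence for each case: P(data | urn A) = (1/6)(1/6)(4/6)(1/6) = 0.0030864; P(data | urn B) = (5/11)(5/11)(5/11)(5/11) = 0.042688; P(data | urn C) = (1/12)(1/12)(5/12)(1/12) = 0.00024113.
Multiplying each by its prior: 1/8 · 0.0030864 = 0.0003858, 3/8 · 0.042688 = 0.016008, 1/2 · 0.00024113 = 0.00012056; summing to 0.016514.
Dividing through by the total gives posterior P(urn A | data) = 0.023361, P(urn B | data) = 0.96934, P(urn C | data) = 0.0073005.
Averaging over the posterior, P(purple next | data) = (2/3)(0.023361) + (5/11)(0.96934) + (5/12)(0.0073005) = 0.45922.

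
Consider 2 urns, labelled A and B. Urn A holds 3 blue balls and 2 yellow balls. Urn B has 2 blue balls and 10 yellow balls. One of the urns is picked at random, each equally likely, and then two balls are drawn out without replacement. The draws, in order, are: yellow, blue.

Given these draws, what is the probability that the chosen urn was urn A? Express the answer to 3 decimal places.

0.664

For each hypothesis, P(data | H) works out to: P(data | urn A) = (2/5)(3/4) = 3/10; P(data | urn B) = (10/12)(2/11) = 5/33.
The prior-weighted likelihoods are 1/2 · 3/10 = 3/20, 1/2 · 5/33 = 5/66; these sum to 149/660.
Hence P(urn A | data) = (3/20) / (149/660) = 99/149.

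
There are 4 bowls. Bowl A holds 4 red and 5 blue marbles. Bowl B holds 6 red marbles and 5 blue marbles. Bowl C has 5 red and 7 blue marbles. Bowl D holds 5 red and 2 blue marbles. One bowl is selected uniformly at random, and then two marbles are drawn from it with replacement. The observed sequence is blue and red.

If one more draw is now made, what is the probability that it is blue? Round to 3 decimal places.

0.478

Compute the likelihood of the observed sequence for each case: P(data | bowl A) = (5/9)(4/9) = 0.24691; P(data | bowl B) = (5/11)(6/11) = 0.24793; P(data | bowl C) = (7/12)(5/12) = 0.24306; P(data | bowl D) = (2/7)(5/7) = 0.20408.
The prior-weighted likelihoods are 1/4 · 0.24691 = 0.061728, 1/4 · 0.24793 = 0.061983, 1/4 · 0.24306 = 0.060764, 1/4 · 0.20408 = 0.05102; with total 0.2355.
Normalising, the posterior is P(bowl A | data) = 0.26212, P(bowl B | data) = 0.2632, P(bowl C | data) = 0.25802, P(bowl D | data) = 0.21665.
Averaging over the posterior, P(blue next | data) = (5/9)(0.26212) + (5/11)(0.2632) + (7/12)(0.25802) + (2/7)(0.21665) = 0.47768.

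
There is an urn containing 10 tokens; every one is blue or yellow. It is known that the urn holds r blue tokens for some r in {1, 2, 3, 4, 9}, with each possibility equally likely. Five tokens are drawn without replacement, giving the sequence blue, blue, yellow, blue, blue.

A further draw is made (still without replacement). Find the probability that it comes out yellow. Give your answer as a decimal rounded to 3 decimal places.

For each hypothesis, P(data | H) works out to: P(data | r = 1) = (1/10)(0/9) = 0; P(data | r = 2) = (2/10)(1/9)(8/8)(0/7) = 0; P(data | r = 3) = (3/10)(2/9)(7/8)(1/7)(0/6) = 0; P(data | r = 4) = (4/10)(3/9)(6/8)(2/7)(1/6) = 0.0047619; P(data | r = 9) = (9/10)(8/9)(1/8)(7/7)(6/6) = 0.1.
The prior-weighted likelihoods are 1/5 · 0 = 0, 1/5 · 0 = 0, 1/5 · 0 = 0, 1/5 · 0.0047619 = 0.00095238, 1/5 · 0.1 = 0.02; these sum to 0.020952.
Dividing through by the total gives posterior P(r = 1 | data) = 0, P(r = 2 | data) = 0, P(r = 3 | data) = 0, P(r = 4 | data) = 0.045455, P(r = 9 | data) = 0.95455.
So P(yellow next | data) = Σ P(yellow next | H) P(H | data) = (1)(0.045455) + (0)(0.95455) = 0.045455.

0.045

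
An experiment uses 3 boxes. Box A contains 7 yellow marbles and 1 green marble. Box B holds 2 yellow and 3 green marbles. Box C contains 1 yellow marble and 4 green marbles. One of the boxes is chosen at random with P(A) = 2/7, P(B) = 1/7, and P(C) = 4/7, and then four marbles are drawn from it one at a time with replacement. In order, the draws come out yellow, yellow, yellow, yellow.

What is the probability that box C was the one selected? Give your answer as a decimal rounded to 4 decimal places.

Compute the likelihood of the observed sequence for each case: P(data | box A) = (7/8)(7/8)(7/8)(7/8) = 0.58618; P(data | box B) = (2/5)(2/5)(2/5)(2/5) = 0.0256; P(data | box C) = (1/5)(1/5)(1/5)(1/5) = 0.0016.
Weighting by the prior gives 2/7 · 0.58618 = 0.16748, 1/7 · 0.0256 = 0.0036571, 4/7 · 0.0016 = 0.00091429; summing to 0.17205.
So P(box C | data) = (0.00091429) / (0.17205) = 0.005314.

0.0053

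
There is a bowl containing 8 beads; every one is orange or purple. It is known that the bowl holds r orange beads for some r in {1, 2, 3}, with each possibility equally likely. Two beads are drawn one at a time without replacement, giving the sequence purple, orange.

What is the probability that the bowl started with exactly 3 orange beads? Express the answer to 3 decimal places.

0.441

Compute the likelihood of the observed sequence for each case: P(data | r = 1) = (7/8)(1/7) = 1/8; P(data | r = 2) = (6/8)(2/7) = 3/14; P(data | r = 3) = (5/8)(3/7) = 15/56.
Weighting by the prior gives 1/3 · 1/8 = 1/24, 1/3 · 3/14 = 1/14, 1/3 · 15/56 = 5/56; with total 17/84.
Therefore the posterior P(r = 3 | data) = (5/56) / (17/84) = 15/34.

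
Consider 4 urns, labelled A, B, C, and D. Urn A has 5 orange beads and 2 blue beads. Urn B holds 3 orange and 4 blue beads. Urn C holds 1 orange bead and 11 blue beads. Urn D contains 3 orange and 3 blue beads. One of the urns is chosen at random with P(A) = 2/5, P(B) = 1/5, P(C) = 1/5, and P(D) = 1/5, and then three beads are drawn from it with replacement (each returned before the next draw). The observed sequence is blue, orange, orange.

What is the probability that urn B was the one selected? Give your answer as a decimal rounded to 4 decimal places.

Compute the likelihood of the observed sequence for each case: P(data | urn A) = (2/7)(5/7)(5/7) = 0.14577; P(data | urn B) = (4/7)(3/7)(3/7) = 0.10496; P(data | urn C) = (11/12)(1/12)(1/12) = 0.0063657; P(data | urn D) = (3/6)(3/6)(3/6) = 0.125.
Multiplying each by its prior: 2/5 · 0.14577 = 0.058309, 1/5 · 0.10496 = 0.020991, 1/5 · 0.0063657 = 0.0012731, 1/5 · 0.125 = 0.025; these sum to 0.10557.
So P(urn B | data) = (0.020991) / (0.10557) = 0.19883.

0.1988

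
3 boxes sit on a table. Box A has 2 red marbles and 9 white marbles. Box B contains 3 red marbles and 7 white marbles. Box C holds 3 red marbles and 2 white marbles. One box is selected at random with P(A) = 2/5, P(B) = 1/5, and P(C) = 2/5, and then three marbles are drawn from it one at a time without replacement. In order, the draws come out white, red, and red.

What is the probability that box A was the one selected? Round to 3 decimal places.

0.074

The likelihood of the observed sequence under each hypothesis: P(data | box A) = (9/11)(2/10)(1/9) = 0.018182; P(data | box B) = (7/10)(3/9)(2/8) = 0.058333; P(data | box C) = (2/5)(3/4)(2/3) = 0.2.
Weighting by the prior gives 2/5 · 0.018182 = 0.0072727, 1/5 · 0.058333 = 0.011667, 2/5 · 0.2 = 0.08; summing to 0.098939.
Therefore the posterior P(box A | data) = (0.0072727) / (0.098939) = 0.073507.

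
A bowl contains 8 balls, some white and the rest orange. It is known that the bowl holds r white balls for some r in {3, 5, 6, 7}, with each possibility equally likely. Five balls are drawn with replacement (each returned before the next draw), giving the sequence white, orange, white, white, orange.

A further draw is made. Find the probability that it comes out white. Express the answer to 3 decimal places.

For each hypothesis, P(data | H) works out to: P(data | r = 3) = (3/8)(5/8)(3/8)(3/8)(5/8) = 0.020599; P(data | r = 5) = (5/8)(3/8)(5/8)(5/8)(3/8) = 0.034332; P(data | r = 6) = (6/8)(2/8)(6/8)(6/8)(2/8) = 0.026367; P(data | r = 7) = (7/8)(1/8)(7/8)(7/8)(1/8) = 0.010468.
The prior-weighted likelihoods are 1/4 · 0.020599 = 0.0051498, 1/4 · 0.034332 = 0.0085831, 1/4 · 0.026367 = 0.0065918, 1/4 · 0.010468 = 0.0026169; these sum to 0.022942.
Dividing through by the total gives posterior P(r = 3 | data) = 0.22448, P(r = 5 | data) = 0.37413, P(r = 6 | data) = 0.28733, P(r = 7 | data) = 0.11407.
So P(white next | data) = Σ P(white next | H) P(H | data) = (3/8)(0.22448) + (5/8)(0.37413) + (3/4)(0.28733) + (7/8)(0.11407) = 0.63331.

0.633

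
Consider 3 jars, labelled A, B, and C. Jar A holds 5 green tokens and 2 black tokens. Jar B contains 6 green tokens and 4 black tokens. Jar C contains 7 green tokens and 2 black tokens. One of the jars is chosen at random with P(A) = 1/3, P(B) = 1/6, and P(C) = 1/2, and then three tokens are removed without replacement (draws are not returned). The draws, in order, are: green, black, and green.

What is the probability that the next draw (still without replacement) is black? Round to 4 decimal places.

0.2386

The likelihood of the observed sequence under each hypothesis: P(data | jar A) = (5/7)(2/6)(4/5) = 4/21; P(data | jar B) = (6/10)(4/9)(5/8) = 1/6; P(data | jar C) = (7/9)(2/8)(6/7) = 1/6.
The prior-weighted likelihoods are 1/3 · 4/21 = 4/63, 1/6 · 1/6 = 1/36, 1/2 · 1/6 = 1/12; these sum to 11/63.
The posterior is then P(jar A | data) = 4/11, P(jar B | data) = 7/44, P(jar C | data) = 21/44.
Averaging over the posterior, P(black next | data) = (1/4)(4/11) + (3/7)(7/44) + (1/6)(21/44) = 21/88.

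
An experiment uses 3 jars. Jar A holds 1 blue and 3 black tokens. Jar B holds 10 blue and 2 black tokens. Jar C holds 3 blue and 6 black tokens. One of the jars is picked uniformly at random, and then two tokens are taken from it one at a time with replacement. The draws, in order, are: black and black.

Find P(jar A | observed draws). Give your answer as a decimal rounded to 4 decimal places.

Under each hypothesis, the probability of the observed sequence is: P(data | jar A) = (3/4)(3/4) = 9/16; P(data | jar B) = (2/12)(2/12) = 1/36; P(data | jar C) = (6/9)(6/9) = 4/9.
Multiplying each by its prior: 1/3 · 9/16 = 3/16, 1/3 · 1/36 = 1/108, 1/3 · 4/9 = 4/27; these sum to 149/432.
So P(jar A | data) = (3/16) / (149/432) = 81/149.

0.5436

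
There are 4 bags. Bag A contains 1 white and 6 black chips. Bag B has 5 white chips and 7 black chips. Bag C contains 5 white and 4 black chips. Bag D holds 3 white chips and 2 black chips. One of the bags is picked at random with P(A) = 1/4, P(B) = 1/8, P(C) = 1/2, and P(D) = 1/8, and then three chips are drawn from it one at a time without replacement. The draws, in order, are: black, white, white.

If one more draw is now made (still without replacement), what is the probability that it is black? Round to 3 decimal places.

For each hypothesis, P(data | H) works out to: P(data | bag A) = (6/7)(1/6)(0/5) = 0; P(data | bag B) = (7/12)(5/11)(4/10) = 0.10606; P(data | bag C) = (4/9)(5/8)(4/7) = 0.15873; P(data | bag D) = (2/5)(3/4)(2/3) = 0.2.
The prior-weighted likelihoods are 1/4 · 0 = 0, 1/8 · 0.10606 = 0.013258, 1/2 · 0.15873 = 0.079365, 1/8 · 0.2 = 0.025; summing to 0.11762.
Normalising, the posterior is P(bag A | data) = 0, P(bag B | data) = 0.11271, P(bag C | data) = 0.67474, P(bag D | data) = 0.21254.
The predictive probability is P(black next | data) = (2/3)(0.11271) + (1/2)(0.67474) + (1/2)(0.21254) = 0.51879.

0.519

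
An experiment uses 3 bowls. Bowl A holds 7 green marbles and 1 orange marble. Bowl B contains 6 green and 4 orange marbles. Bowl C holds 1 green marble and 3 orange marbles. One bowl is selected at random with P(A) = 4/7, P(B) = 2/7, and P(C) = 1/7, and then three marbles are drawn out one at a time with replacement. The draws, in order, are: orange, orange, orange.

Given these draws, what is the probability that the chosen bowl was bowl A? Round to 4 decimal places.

0.0140

Under each hypothesis, the probability of the observed sequence is: P(data | bowl A) = (1/8)(1/8)(1/8) = 0.0019531; P(data | bowl B) = (4/10)(4/10)(4/10) = 0.064; P(data | bowl C) = (3/4)(3/4)(3/4) = 0.42188.
Weighting by the prior gives 4/7 · 0.0019531 = 0.0011161, 2/7 · 0.064 = 0.018286, 1/7 · 0.42188 = 0.060268; summing to 0.07967.
Therefore the posterior P(bowl A | data) = (0.0011161) / (0.07967) = 0.014009.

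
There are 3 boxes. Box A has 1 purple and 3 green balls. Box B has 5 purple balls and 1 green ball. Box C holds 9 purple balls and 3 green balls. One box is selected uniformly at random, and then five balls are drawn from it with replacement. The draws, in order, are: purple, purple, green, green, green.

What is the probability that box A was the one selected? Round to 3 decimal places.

0.687

For each hypothesis, P(data | H) works out to: P(data | box A) = (1/4)(1/4)(3/4)(3/4)(3/4) = 0.026367; P(data | box B) = (5/6)(5/6)(1/6)(1/6)(1/6) = 0.003215; P(data | box C) = (9/12)(9/12)(3/12)(3/12)(3/12) = 0.0087891.
Weighting by the prior gives 1/3 · 0.026367 = 0.0087891, 1/3 · 0.003215 = 0.0010717, 1/3 · 0.0087891 = 0.0029297; these sum to 0.01279.
So P(box A | data) = (0.0087891) / (0.01279) = 0.68716.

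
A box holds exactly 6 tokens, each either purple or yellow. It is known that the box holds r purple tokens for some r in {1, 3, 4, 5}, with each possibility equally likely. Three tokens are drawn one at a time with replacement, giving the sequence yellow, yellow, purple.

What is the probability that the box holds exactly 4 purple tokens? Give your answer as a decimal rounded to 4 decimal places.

0.2192

Under each hypothesis, the probability of the observed sequence is: P(data | r = 1) = (5/6)(5/6)(1/6) = 25/216; P(data | r = 3) = (3/6)(3/6)(3/6) = 1/8; P(data | r = 4) = (2/6)(2/6)(4/6) = 2/27; P(data | r = 5) = (1/6)(1/6)(5/6) = 5/216.
The prior-weighted likelihoods are 1/4 · 25/216 = 25/864, 1/4 · 1/8 = 1/32, 1/4 · 2/27 = 1/54, 1/4 · 5/216 = 5/864; these sum to 73/864.
So P(r = 4 | data) = (1/54) / (73/864) = 16/73.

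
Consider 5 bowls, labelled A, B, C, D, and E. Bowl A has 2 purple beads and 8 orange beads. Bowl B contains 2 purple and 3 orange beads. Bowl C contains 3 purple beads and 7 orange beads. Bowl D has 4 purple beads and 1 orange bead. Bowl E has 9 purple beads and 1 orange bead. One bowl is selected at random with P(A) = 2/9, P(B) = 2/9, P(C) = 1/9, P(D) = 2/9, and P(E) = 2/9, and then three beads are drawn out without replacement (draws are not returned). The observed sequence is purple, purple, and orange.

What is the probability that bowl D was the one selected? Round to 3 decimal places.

The likelihood of the observed sequence under each hypothesis: P(data | bowl A) = (2/10)(1/9)(8/8) = 0.022222; P(data | bowl B) = (2/5)(1/4)(3/3) = 0.1; P(data | bowl C) = (3/10)(2/9)(7/8) = 0.058333; P(data | bowl D) = (4/5)(3/4)(1/3) = 0.2; P(data | bowl E) = (9/10)(8/9)(1/8) = 0.1.
Weighting by the prior gives 2/9 · 0.022222 = 0.0049383, 2/9 · 0.1 = 0.022222, 1/9 · 0.058333 = 0.0064815, 2/9 · 0.2 = 0.044444, 2/9 · 0.1 = 0.022222; with total 0.10031.
Hence P(bowl D | data) = (0.044444) / (0.10031) = 0.44308.

0.443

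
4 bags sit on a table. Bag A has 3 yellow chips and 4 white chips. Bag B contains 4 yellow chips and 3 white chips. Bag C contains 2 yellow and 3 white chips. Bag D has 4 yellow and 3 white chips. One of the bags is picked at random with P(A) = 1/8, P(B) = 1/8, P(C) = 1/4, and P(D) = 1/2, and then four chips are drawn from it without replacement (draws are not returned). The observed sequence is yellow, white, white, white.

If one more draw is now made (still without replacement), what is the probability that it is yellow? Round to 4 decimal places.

0.9333

Compute the likelihood of the observed sequence for each case: P(data | bag A) = (3/7)(4/6)(3/5)(2/4) = 3/35; P(data | bag B) = (4/7)(3/6)(2/5)(1/4) = 1/35; P(data | bag C) = (2/5)(3/4)(2/3)(1/2) = 1/10; P(data | bag D) = (4/7)(3/6)(2/5)(1/4) = 1/35.
Multiplying each by its prior: 1/8 · 3/35 = 3/280, 1/8 · 1/35 = 1/280, 1/4 · 1/10 = 1/40, 1/2 · 1/35 = 1/70; these sum to 3/56.
Normalising, the posterior is P(bag A | data) = 1/5, P(bag B | data) = 1/15, P(bag C | data) = 7/15, P(bag D | data) = 4/15.
The predictive probability is P(yellow next | data) = (2/3)(1/5) + (1)(1/15) + (1)(7/15) + (1)(4/15) = 14/15.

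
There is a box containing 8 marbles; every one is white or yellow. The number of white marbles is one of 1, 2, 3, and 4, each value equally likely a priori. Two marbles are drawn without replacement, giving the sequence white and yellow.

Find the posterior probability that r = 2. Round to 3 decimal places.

0.240

For each hypothesis, P(data | H) works out to: P(data | r = 1) = (1/8)(7/7) = 1/8; P(data | r = 2) = (2/8)(6/7) = 3/14; P(data | r = 3) = (3/8)(5/7) = 15/56; P(data | r = 4) = (4/8)(4/7) = 2/7.
Weighting by the prior gives 1/4 · 1/8 = 1/32, 1/4 · 3/14 = 3/56, 1/4 · 15/56 = 15/224, 1/4 · 2/7 = 1/14; these sum to 25/112.
Therefore the posterior P(r = 2 | data) = (3/56) / (25/112) = 6/25.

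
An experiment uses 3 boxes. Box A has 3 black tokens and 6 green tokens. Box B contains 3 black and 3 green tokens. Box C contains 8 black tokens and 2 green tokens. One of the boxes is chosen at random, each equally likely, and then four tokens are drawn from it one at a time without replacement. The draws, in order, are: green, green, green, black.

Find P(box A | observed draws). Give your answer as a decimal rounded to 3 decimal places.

0.704

For each hypothesis, P(data | H) works out to: P(data | box A) = (6/9)(5/8)(4/7)(3/6) = 0.11905; P(data | box B) = (3/6)(2/5)(1/4)(3/3) = 0.05; P(data | box C) = (2/10)(1/9)(0/8) = 0.
The prior-weighted likelihoods are 1/3 · 0.11905 = 0.039683, 1/3 · 0.05 = 0.016667, 1/3 · 0 = 0; summing to 0.056349.
So P(box A | data) = (0.039683) / (0.056349) = 0.70423.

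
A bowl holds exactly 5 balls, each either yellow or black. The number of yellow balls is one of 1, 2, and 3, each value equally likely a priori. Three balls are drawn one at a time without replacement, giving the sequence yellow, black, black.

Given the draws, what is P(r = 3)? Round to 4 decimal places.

Under each hypothesis, the probability of the observed sequence is: P(data | r = 1) = (1/5)(4/4)(3/3) = 1/5; P(data | r = 2) = (2/5)(3/4)(2/3) = 1/5; P(data | r = 3) = (3/5)(2/4)(1/3) = 1/10.
Multiplying each by its prior: 1/3 · 1/5 = 1/15, 1/3 · 1/5 = 1/15, 1/3 · 1/10 = 1/30; summing to 1/6.
So P(r = 3 | data) = (1/30) / (1/6) = 1/5.

0.2000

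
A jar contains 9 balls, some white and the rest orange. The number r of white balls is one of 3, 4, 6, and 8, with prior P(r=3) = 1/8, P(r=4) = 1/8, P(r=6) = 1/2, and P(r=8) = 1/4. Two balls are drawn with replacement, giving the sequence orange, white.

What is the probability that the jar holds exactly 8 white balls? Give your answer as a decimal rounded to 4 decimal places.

Compute the likelihood of the observed sequence for each case: P(data | r = 3) = (6/9)(3/9) = 2/9; P(data | r = 4) = (5/9)(4/9) = 20/81; P(data | r = 6) = (3/9)(6/9) = 2/9; P(data | r = 8) = (1/9)(8/9) = 8/81.
The prior-weighted likelihoods are 1/8 · 2/9 = 1/36, 1/8 · 20/81 = 5/162, 1/2 · 2/9 = 1/9, 1/4 · 8/81 = 2/81; summing to 7/36.
Therefore the posterior P(r = 8 | data) = (2/81) / (7/36) = 8/63.

0.1270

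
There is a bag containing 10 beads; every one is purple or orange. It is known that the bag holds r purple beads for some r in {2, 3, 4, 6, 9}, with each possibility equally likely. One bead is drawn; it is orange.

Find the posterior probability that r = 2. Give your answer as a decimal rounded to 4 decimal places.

The likelihood of this draw under each hypothesis: P(data | r = 2) = (8/10) = 4/5; P(data | r = 3) = (7/10) = 7/10; P(data | r = 4) = (6/10) = 3/5; P(data | r = 6) = (4/10) = 2/5; P(data | r = 9) = (1/10) = 1/10.
Weighting by the prior gives 1/5 · 4/5 = 4/25, 1/5 · 7/10 = 7/50, 1/5 · 3/5 = 3/25, 1/5 · 2/5 = 2/25, 1/5 · 1/10 = 1/50; with total 13/25.
Therefore the posterior P(r = 2 | data) = (4/25) / (13/25) = 4/13.

0.3077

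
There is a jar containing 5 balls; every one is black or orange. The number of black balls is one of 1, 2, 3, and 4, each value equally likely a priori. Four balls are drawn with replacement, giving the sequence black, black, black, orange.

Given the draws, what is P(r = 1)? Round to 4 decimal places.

0.0274

Compute the likelihood of the observed sequence for each case: P(data | r = 1) = (1/5)(1/5)(1/5)(4/5) = 0.0064; P(data | r = 2) = (2/5)(2/5)(2/5)(3/5) = 0.0384; P(data | r = 3) = (3/5)(3/5)(3/5)(2/5) = 0.0864; P(data | r = 4) = (4/5)(4/5)(4/5)(1/5) = 0.1024.
Weighting by the prior gives 1/4 · 0.0064 = 0.0016, 1/4 · 0.0384 = 0.0096, 1/4 · 0.0864 = 0.0216, 1/4 · 0.1024 = 0.0256; these sum to 0.0584.
Hence P(r = 1 | data) = (0.0016) / (0.0584) = 0.027397.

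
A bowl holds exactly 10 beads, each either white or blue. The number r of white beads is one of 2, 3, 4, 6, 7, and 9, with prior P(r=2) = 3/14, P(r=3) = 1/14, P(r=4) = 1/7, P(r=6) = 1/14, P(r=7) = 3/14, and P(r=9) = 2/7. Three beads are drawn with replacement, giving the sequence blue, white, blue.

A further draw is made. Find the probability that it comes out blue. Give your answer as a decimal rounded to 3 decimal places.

For each hypothesis, P(data | H) works out to: P(data | r = 2) = (8/10)(2/10)(8/10) = 0.128; P(data | r = 3) = (7/10)(3/10)(7/10) = 0.147; P(data | r = 4) = (6/10)(4/10)(6/10) = 0.144; P(data | r = 6) = (4/10)(6/10)(4/10) = 0.096; P(data | r = 7) = (3/10)(7/10)(3/10) = 0.063; P(data | r = 9) = (1/10)(9/10)(1/10) = 0.009.
Multiplying each by its prior: 3/14 · 0.128 = 0.027429, 1/14 · 0.147 = 0.0105, 1/7 · 0.144 = 0.020571, 1/14 · 0.096 = 0.0068571, 3/14 · 0.063 = 0.0135, 2/7 · 0.009 = 0.0025714; these sum to 0.081429.
The posterior is then P(r = 2 | data) = 0.33684, P(r = 3 | data) = 0.12895, P(r = 4 | data) = 0.25263, P(r = 6 | data) = 0.084211, P(r = 7 | data) = 0.16579, P(r = 9 | data) = 0.031579.
The predictive probability is P(blue next | data) = (4/5)(0.33684) + (7/10)(0.12895) + (3/5)(0.25263) + (2/5)(0.084211) + (3/10)(0.16579) + (1/10)(0.031579) = 0.59789.

0.598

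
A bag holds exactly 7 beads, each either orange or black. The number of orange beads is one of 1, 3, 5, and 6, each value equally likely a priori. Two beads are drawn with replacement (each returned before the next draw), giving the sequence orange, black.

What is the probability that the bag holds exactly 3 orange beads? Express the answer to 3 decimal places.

For each hypothesis, P(data | H) works out to: P(data | r = 1) = (1/7)(6/7) = 6/49; P(data | r = 3) = (3/7)(4/7) = 12/49; P(data | r = 5) = (5/7)(2/7) = 10/49; P(data | r = 6) = (6/7)(1/7) = 6/49.
Weighting by the prior gives 1/4 · 6/49 = 3/98, 1/4 · 12/49 = 3/49, 1/4 · 10/49 = 5/98, 1/4 · 6/49 = 3/98; these sum to 17/98.
Therefore the posterior P(r = 3 | data) = (3/49) / (17/98) = 6/17.

0.353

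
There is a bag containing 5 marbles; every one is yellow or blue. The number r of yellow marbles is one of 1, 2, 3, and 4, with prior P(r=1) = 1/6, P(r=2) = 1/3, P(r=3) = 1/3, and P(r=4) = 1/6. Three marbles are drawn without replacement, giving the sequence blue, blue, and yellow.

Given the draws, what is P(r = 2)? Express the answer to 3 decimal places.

For each hypothesis, P(data | H) works out to: P(data | r = 1) = (4/5)(3/4)(1/3) = 1/5; P(data | r = 2) = (3/5)(2/4)(2/3) = 1/5; P(data | r = 3) = (2/5)(1/4)(3/3) = 1/10; P(data | r = 4) = (1/5)(0/4) = 0.
Weighting by the prior gives 1/6 · 1/5 = 1/30, 1/3 · 1/5 = 1/15, 1/3 · 1/10 = 1/30, 1/6 · 0 = 0; summing to 2/15.
So P(r = 2 | data) = (1/15) / (2/15) = 1/2.

0.500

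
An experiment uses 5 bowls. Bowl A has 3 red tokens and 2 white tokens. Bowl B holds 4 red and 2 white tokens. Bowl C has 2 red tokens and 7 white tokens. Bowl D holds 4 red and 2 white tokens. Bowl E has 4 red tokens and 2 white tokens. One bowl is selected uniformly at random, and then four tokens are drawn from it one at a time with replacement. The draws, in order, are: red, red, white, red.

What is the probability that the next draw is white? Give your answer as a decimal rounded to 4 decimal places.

0.3578

The likelihood of the observed sequence under each hypothesis: P(data | bowl A) = (3/5)(3/5)(2/5)(3/5) = 0.0864; P(data | bowl B) = (4/6)(4/6)(2/6)(4/6) = 0.098765; P(data | bowl C) = (2/9)(2/9)(7/9)(2/9) = 0.0085353; P(data | bowl D) = (4/6)(4/6)(2/6)(4/6) = 0.098765; P(data | bowl E) = (4/6)(4/6)(2/6)(4/6) = 0.098765.
Multiplying each by its prior: 1/5 · 0.0864 = 0.01728, 1/5 · 0.098765 = 0.019753, 1/5 · 0.0085353 = 0.0017071, 1/5 · 0.098765 = 0.019753, 1/5 · 0.098765 = 0.019753; with total 0.078246.
The posterior is then P(bowl A | data) = 0.22084, P(bowl B | data) = 0.25245, P(bowl C | data) = 0.021816, P(bowl D | data) = 0.25245, P(bowl E | data) = 0.25245.
Averaging over the posterior, P(white next | data) = (2/5)(0.22084) + (1/3)(0.25245) + (7/9)(0.021816) + (1/3)(0.25245) + (1/3)(0.25245) = 0.35775.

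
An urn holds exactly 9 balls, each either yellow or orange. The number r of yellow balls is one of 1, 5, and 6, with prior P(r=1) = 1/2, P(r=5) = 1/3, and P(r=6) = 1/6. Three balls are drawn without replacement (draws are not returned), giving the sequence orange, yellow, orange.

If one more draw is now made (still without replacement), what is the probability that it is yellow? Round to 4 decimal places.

Compute the likelihood of the observed sequence for each case: P(data | r = 1) = (8/9)(1/8)(7/7) = 1/9; P(data | r = 5) = (4/9)(5/8)(3/7) = 5/42; P(data | r = 6) = (3/9)(6/8)(2/7) = 1/14.
Weighting by the prior gives 1/2 · 1/9 = 1/18, 1/3 · 5/42 = 5/126, 1/6 · 1/14 = 1/84; summing to 3/28.
Dividing through by the total gives posterior P(r = 1 | data) = 14/27, P(r = 5 | data) = 10/27, P(r = 6 | data) = 1/9.
So P(yellow next | data) = Σ P(yellow next | H) P(H | data) = (0)(14/27) + (2/3)(10/27) + (5/6)(1/9) = 55/162.

0.3395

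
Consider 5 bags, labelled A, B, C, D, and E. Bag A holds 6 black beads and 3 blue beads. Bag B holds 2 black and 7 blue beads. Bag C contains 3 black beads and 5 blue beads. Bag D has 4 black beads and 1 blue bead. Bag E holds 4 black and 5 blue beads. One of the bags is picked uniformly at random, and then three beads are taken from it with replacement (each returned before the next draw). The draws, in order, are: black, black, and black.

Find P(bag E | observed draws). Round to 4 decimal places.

0.0915

Under each hypothesis, the probability of the observed sequence is: P(data | bag A) = (6/9)(6/9)(6/9) = 0.2963; P(data | bag B) = (2/9)(2/9)(2/9) = 0.010974; P(data | bag C) = (3/8)(3/8)(3/8) = 0.052734; P(data | bag D) = (4/5)(4/5)(4/5) = 0.512; P(data | bag E) = (4/9)(4/9)(4/9) = 0.087791.
Weighting by the prior gives 1/5 · 0.2963 = 0.059259, 1/5 · 0.010974 = 0.0021948, 1/5 · 0.052734 = 0.010547, 1/5 · 0.512 = 0.1024, 1/5 · 0.087791 = 0.017558; with total 0.19196.
By Bayes' rule, P(bag E | data) = (0.017558) / (0.19196) = 0.091469.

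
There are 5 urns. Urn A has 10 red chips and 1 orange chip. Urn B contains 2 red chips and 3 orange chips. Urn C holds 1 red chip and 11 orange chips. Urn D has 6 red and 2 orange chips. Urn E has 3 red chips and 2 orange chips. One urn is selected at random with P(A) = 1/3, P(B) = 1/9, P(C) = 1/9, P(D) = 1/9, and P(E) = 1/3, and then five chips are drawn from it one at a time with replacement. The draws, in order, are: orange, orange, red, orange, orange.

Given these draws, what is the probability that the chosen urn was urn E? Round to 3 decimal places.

0.288

Compute the likelihood of the observed sequence for each case: P(data | urn A) = (1/11)(1/11)(10/11)(1/11)(1/11) = 6.2092e-05; P(data | urn B) = (3/5)(3/5)(2/5)(3/5)(3/5) = 0.05184; P(data | urn C) = (11/12)(11/12)(1/12)(11/12)(11/12) = 0.058839; P(data | urn D) = (2/8)(2/8)(6/8)(2/8)(2/8) = 0.0029297; P(data | urn E) = (2/5)(2/5)(3/5)(2/5)(2/5) = 0.01536.
Weighting by the prior gives 1/3 · 6.2092e-05 = 2.0697e-05, 1/9 · 0.05184 = 0.00576, 1/9 · 0.058839 = 0.0065377, 1/9 · 0.0029297 = 0.00032552, 1/3 · 0.01536 = 0.00512; these sum to 0.017764.
Therefore the posterior P(urn E | data) = (0.00512) / (0.017764) = 0.28823.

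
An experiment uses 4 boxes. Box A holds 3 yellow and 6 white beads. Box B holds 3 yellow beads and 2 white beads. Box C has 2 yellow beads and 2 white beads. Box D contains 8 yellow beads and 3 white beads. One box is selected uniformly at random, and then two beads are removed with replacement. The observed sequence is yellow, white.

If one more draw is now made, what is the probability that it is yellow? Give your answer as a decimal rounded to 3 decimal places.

0.535

Compute the likelihood of the observed sequence for each case: P(data | box A) = (3/9)(6/9) = 0.22222; P(data | box B) = (3/5)(2/5) = 0.24; P(data | box C) = (2/4)(2/4) = 0.25; P(data | box D) = (8/11)(3/11) = 0.19835.
The prior-weighted likelihoods are 1/4 · 0.22222 = 0.055556, 1/4 · 0.24 = 0.06, 1/4 · 0.25 = 0.0625, 1/4 · 0.19835 = 0.049587; with total 0.22764.
The posterior is then P(box A | data) = 0.24405, P(box B | data) = 0.26357, P(box C | data) = 0.27455, P(box D | data) = 0.21783.
The predictive probability is P(yellow next | data) = (1/3)(0.24405) + (3/5)(0.26357) + (1/2)(0.27455) + (8/11)(0.21783) = 0.53519.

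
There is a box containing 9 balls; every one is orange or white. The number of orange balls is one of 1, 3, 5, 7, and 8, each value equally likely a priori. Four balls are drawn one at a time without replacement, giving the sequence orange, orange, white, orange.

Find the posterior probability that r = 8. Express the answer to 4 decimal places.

0.3256

Compute the likelihood of the observed sequence for each case: P(data | r = 1) = (1/9)(0/8) = 0; P(data | r = 3) = (3/9)(2/8)(6/7)(1/6) = 1/84; P(data | r = 5) = (5/9)(4/8)(4/7)(3/6) = 5/63; P(data | r = 7) = (7/9)(6/8)(2/7)(5/6) = 5/36; P(data | r = 8) = (8/9)(7/8)(1/7)(6/6) = 1/9.
Multiplying each by its prior: 1/5 · 0 = 0, 1/5 · 1/84 = 1/420, 1/5 · 5/63 = 1/63, 1/5 · 5/36 = 1/36, 1/5 · 1/9 = 1/45; summing to 43/630.
By Bayes' rule, P(r = 8 | data) = (1/45) / (43/630) = 14/43.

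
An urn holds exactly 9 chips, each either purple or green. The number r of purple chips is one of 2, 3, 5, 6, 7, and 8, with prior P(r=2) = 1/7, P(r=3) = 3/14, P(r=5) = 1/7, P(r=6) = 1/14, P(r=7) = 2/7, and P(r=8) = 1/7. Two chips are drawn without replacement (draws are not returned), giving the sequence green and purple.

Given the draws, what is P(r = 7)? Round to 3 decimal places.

Compute the likelihood of the observed sequence for each case: P(data | r = 2) = (7/9)(2/8) = 7/36; P(data | r = 3) = (6/9)(3/8) = 1/4; P(data | r = 5) = (4/9)(5/8) = 5/18; P(data | r = 6) = (3/9)(6/8) = 1/4; P(data | r = 7) = (2/9)(7/8) = 7/36; P(data | r = 8) = (1/9)(8/8) = 1/9.
Multiplying each by its prior: 1/7 · 7/36 = 1/36, 3/14 · 1/4 = 3/56, 1/7 · 5/18 = 5/126, 1/14 · 1/4 = 1/56, 2/7 · 7/36 = 1/18, 1/7 · 1/9 = 1/63; these sum to 53/252.
Therefore the posterior P(r = 7 | data) = (1/18) / (53/252) = 14/53.

0.264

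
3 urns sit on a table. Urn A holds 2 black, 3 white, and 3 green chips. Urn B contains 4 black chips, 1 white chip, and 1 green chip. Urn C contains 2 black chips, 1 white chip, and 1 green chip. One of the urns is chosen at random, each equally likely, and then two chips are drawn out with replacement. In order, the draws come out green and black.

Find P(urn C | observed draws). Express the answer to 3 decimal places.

0.379

For each hypothesis, P(data | H) works out to: P(data | urn A) = (3/8)(2/8) = 3/32; P(data | urn B) = (1/6)(4/6) = 1/9; P(data | urn C) = (1/4)(2/4) = 1/8.
Weighting by the prior gives 1/3 · 3/32 = 1/32, 1/3 · 1/9 = 1/27, 1/3 · 1/8 = 1/24; with total 95/864.
By Bayes' rule, P(urn C | data) = (1/24) / (95/864) = 36/95.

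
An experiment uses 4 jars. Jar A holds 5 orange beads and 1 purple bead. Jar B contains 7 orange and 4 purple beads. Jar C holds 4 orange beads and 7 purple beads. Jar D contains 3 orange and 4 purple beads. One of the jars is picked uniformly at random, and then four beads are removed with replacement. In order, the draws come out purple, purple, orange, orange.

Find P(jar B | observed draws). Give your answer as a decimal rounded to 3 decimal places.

0.287

The likelihood of the observed sequence under each hypothesis: P(data | jar A) = (1/6)(1/6)(5/6)(5/6) = 0.01929; P(data | jar B) = (4/11)(4/11)(7/11)(7/11) = 0.053548; P(data | jar C) = (7/11)(7/11)(4/11)(4/11) = 0.053548; P(data | jar D) = (4/7)(4/7)(3/7)(3/7) = 0.059975.
Multiplying each by its prior: 1/4 · 0.01929 = 0.0048225, 1/4 · 0.053548 = 0.013387, 1/4 · 0.053548 = 0.013387, 1/4 · 0.059975 = 0.014994; these sum to 0.04659.
By Bayes' rule, P(jar B | data) = (0.013387) / (0.04659) = 0.28734.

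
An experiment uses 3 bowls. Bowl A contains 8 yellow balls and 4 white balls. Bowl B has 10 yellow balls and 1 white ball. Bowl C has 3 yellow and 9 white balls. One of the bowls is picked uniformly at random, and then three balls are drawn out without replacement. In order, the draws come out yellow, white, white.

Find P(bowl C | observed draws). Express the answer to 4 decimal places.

The likelihood of the observed sequence under each hypothesis: P(data | bowl A) = (8/12)(4/11)(3/10) = 4/55; P(data | bowl B) = (10/11)(1/10)(0/9) = 0; P(data | bowl C) = (3/12)(9/11)(8/10) = 9/55.
The prior-weighted likelihoods are 1/3 · 4/55 = 4/165, 1/3 · 0 = 0, 1/3 · 9/55 = 3/55; summing to 13/165.
Hence P(bowl C | data) = (3/55) / (13/165) = 9/13.

0.6923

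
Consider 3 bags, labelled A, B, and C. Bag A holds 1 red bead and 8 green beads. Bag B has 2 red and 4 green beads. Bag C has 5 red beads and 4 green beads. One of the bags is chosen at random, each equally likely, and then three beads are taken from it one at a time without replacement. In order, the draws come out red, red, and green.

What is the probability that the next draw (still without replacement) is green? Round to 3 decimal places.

0.648

The likelihood of the observed sequence under each hypothesis: P(data | bag A) = (1/9)(0/8) = 0; P(data | bag B) = (2/6)(1/5)(4/4) = 1/15; P(data | bag C) = (5/9)(4/8)(4/7) = 10/63.
Weighting by the prior gives 1/3 · 0 = 0, 1/3 · 1/15 = 1/45, 1/3 · 10/63 = 10/189; summing to 71/945.
Normalising, the posterior is P(bag A | data) = 0, P(bag B | data) = 21/71, P(bag C | data) = 50/71.
The predictive probability is P(green next | data) = (1)(21/71) + (1/2)(50/71) = 46/71.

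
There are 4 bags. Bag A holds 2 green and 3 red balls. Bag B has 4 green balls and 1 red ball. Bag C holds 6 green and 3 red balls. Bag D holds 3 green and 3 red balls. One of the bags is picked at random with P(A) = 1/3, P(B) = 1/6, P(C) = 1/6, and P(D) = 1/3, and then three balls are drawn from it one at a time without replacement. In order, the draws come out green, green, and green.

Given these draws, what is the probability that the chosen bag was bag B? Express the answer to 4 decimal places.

0.5419

Compute the likelihood of the observed sequence for each case: P(data | bag A) = (2/5)(1/4)(0/3) = 0; P(data | bag B) = (4/5)(3/4)(2/3) = 2/5; P(data | bag C) = (6/9)(5/8)(4/7) = 5/21; P(data | bag D) = (3/6)(2/5)(1/4) = 1/20.
The prior-weighted likelihoods are 1/3 · 0 = 0, 1/6 · 2/5 = 1/15, 1/6 · 5/21 = 5/126, 1/3 · 1/20 = 1/60; summing to 31/252.
Therefore the posterior P(bag B | data) = (1/15) / (31/252) = 84/155.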